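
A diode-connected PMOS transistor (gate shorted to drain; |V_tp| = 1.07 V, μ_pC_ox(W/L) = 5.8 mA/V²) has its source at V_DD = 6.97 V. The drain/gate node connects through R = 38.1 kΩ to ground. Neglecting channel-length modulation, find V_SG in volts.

With gate tied to drain, V_SG = V_SD ≥ V_SG − |V_tp|, so the device is in saturation.
KCL at the drain: ½ k_p (V_SG − |V_tp|)² = (V_DD − V_SG)/R.
Let x = V_SG − 1.07. Then 110 x² + x − 5.9 = 0, giving x = 0.227 V (positive root), so V_SG = 1.3 V.
I_D = (V_DD − V_SG)/R = (6.97 − 1.3) / 38.1 = 0.149 mA.

V_SG = 1.30 V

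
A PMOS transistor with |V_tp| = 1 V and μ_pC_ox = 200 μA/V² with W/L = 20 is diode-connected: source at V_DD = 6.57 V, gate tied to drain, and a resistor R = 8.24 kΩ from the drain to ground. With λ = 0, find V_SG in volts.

V_SG = 1.55 V

With gate tied to drain, V_SG = V_SD ≥ V_SG − |V_tp|, so the device is in saturation.
k_p = μ_pC_ox · (W/L) = 4 mA/V².
KCL at the drain: ½ k_p (V_SG − |V_tp|)² = (V_DD − V_SG)/R.
Let x = V_SG − 1. Then 16.5 x² + x − 5.57 = 0, giving x = 0.552 V (positive root), so V_SG = 1.55 V.
I_D = (V_DD − V_SG)/R = (6.57 − 1.55) / 8.24 = 0.609 mA.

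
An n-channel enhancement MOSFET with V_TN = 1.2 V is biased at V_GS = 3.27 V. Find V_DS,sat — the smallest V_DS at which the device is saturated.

V_DS,sat = 2.07 V

The boundary between triode and saturation is V_DS = V_GS − V_TN = V_ov.
V_ov = 3.27 − 1.2 = 2.07 V.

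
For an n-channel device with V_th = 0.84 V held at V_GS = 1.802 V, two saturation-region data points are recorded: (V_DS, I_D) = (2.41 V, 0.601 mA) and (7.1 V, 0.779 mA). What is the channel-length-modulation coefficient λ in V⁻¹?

With V_GS fixed, I_D ∝ (1 + λ V_DS) in saturation, so I_D2/I_D1 = (1 + λ V_DS2)/(1 + λ V_DS1).
0.779/0.601 = 1.296 = (1 + 7.1 λ)/(1 + 2.41 λ).
Solving: λ (I_D1 V_DS2 − I_D2 V_DS1) = I_D2 − I_D1, so λ = (0.779 − 0.601) / (0.601 × 7.1 − 0.779 × 2.41) = 0.178 / 2.39 = 0.0745 V⁻¹.

λ = 0.0745 V⁻¹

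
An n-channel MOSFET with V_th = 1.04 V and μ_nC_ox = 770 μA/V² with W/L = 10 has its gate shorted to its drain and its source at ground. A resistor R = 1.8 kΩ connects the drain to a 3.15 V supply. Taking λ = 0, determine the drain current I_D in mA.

I_D = 0.903 mA

With gate tied to drain, V_GS = V_DS ≥ V_GS − V_th, so the device is in saturation.
k_n = μ_nC_ox · (W/L) = 7.7 mA/V².
KCL at the drain: ½ k_n (V_GS − V_th)² = (V_DD − V_GS)/R.
Let x = V_GS − 1.04. Then 6.93 x² + x − 2.11 = 0, giving x = 0.484 V (positive root), so V_GS = 1.52 V.
I_D = (V_DD − V_GS)/R = (3.15 − 1.52) / 1.8 = 0.903 mA.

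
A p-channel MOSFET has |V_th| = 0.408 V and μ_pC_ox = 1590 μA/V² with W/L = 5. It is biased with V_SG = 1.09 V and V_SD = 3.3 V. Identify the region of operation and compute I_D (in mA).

Saturation; I_D = 1.85 mA

k_p = μ_pC_ox · (W/L) = 7.95 mA/V².
V_ov = V_SG − |V_th| = 1.09 − 0.408 = 0.682 V.
Since V_SD = 3.3 V ≥ V_ov = 0.682 V, the device is in saturation.
I_D = ½ k_p V_ov² = 0.5 × 7.95 × 0.682² = 1.85 mA.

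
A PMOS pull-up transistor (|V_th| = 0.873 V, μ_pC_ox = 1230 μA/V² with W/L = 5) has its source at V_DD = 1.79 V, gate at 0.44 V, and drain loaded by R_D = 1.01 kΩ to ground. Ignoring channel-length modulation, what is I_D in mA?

V_SG = V_DD − V_G = 1.79 − 0.44 = 1.35 V, so V_ov = 1.35 − 0.873 = 0.477 V.
k_p = μ_pC_ox · (W/L) = 6.15 mA/V².
Assume saturation: I_D = ½ k_p V_ov² = 0.5 × 6.15 × 0.477² = 0.7 mA, giving V_SD = V_DD − I_D R_D = 1.79 − 0.7 × 1.01 = 1.08 V.
V_SD = 1.08 V ≥ V_ov = 0.477 V, confirming saturation.

I_D = 0.700 mA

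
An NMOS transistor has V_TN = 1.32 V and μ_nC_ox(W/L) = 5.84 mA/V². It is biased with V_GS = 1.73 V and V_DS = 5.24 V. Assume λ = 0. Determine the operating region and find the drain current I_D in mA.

Saturation; I_D = 0.491 mA

V_ov = V_GS − V_TN = 1.73 − 1.32 = 0.41 V.
Since V_DS = 5.24 V ≥ V_ov = 0.41 V, the device is in saturation.
I_D = ½ k_n V_ov² = 0.5 × 5.84 × 0.41² = 0.491 mA.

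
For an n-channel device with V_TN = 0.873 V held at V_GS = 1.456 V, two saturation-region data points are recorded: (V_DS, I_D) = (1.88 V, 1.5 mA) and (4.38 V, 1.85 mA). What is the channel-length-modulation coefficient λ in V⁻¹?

λ = 0.113 V⁻¹

With V_GS fixed, I_D ∝ (1 + λ V_DS) in saturation, so I_D2/I_D1 = (1 + λ V_DS2)/(1 + λ V_DS1).
1.85/1.5 = 1.233 = (1 + 4.38 λ)/(1 + 1.88 λ).
Solving: λ (I_D1 V_DS2 − I_D2 V_DS1) = I_D2 − I_D1, so λ = (1.85 − 1.5) / (1.5 × 4.38 − 1.85 × 1.88) = 0.35 / 3.09 = 0.113 V⁻¹.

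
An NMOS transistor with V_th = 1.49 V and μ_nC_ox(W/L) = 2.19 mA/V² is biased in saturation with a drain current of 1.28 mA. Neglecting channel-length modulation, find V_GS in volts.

V_GS = 2.57 V

In saturation I_D = ½ k_n (V_GS − V_th)², so V_GS − V_th = √(2 I_D / k_n) = √(2 × 1.28 / 2.19) = 1.08 V.
V_GS = 1.49 + 1.08 = 2.57 V.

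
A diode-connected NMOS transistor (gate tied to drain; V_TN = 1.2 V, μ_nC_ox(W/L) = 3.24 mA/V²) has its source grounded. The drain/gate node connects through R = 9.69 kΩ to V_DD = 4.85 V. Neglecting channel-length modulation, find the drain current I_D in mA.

With gate tied to drain, V_GS = V_DS ≥ V_GS − V_TN, so the device is in saturation.
KCL at the drain: ½ k_n (V_GS − V_TN)² = (V_DD − V_GS)/R.
Let x = V_GS − 1.2. Then 15.7 x² + x − 3.65 = 0, giving x = 0.451 V (positive root), so V_GS = 1.65 V.
I_D = (V_DD − V_GS)/R = (4.85 − 1.65) / 9.69 = 0.33 mA.

I_D = 0.330 mA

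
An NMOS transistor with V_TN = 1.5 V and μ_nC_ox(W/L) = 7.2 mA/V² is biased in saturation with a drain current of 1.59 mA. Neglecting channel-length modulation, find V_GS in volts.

In saturation I_D = ½ k_n (V_GS − V_TN)², so V_GS − V_TN = √(2 I_D / k_n) = √(2 × 1.59 / 7.2) = 0.665 V.
V_GS = 1.5 + 0.665 = 2.16 V.

V_GS = 2.16 V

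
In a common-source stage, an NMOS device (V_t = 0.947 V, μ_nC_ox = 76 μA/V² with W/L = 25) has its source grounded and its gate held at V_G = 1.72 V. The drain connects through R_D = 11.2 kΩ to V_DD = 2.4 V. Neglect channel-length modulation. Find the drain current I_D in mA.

I_D = 0.201 mA

V_GS = V_G = 1.72 V, so V_ov = 1.72 − 0.947 = 0.773 V.
k_n = μ_nC_ox · (W/L) = 1.9 mA/V².
Assume saturation: I_D = ½ k_n V_ov² = 0.5 × 1.9 × 0.773² = 0.568 mA, giving V_DS = V_DD − I_D R_D = 2.4 − 0.568 × 11.2 = -3.96 V.
But -3.96 V < V_ov = 0.773 V, so the device is actually in triode.
In triode I_D = k_n[V_ov V_DS − ½ V_DS²] and I_D = (V_DD − V_DS)/R_D. Equating: 10.6 V_DS² − 17.45 V_DS + 2.4 = 0, giving V_DS = 0.152 V (the root below V_ov).
I_D = (2.4 − 0.152) / 11.2 = 0.201 mA.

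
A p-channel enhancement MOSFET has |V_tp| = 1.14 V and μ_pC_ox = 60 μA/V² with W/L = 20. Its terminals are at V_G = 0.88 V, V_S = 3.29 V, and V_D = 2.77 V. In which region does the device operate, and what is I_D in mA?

V_SG = V_S − V_G = 3.29 − 0.88 = 2.41 V; V_SD = V_S − V_D = 3.29 − 2.77 = 0.52 V.
k_p = μ_pC_ox · (W/L) = 1.2 mA/V².
V_ov = V_SG − |V_tp| = 2.41 − 1.14 = 1.27 V.
Since V_SD = 0.52 V < V_ov = 1.27 V, the device is in the triode region.
I_D = k_p [V_ov · V_SD − ½ V_SD²] = 1.2 × [1.27 × 0.52 − 0.5 × 0.52²] = 0.63 mA.

Triode; I_D = 0.630 mA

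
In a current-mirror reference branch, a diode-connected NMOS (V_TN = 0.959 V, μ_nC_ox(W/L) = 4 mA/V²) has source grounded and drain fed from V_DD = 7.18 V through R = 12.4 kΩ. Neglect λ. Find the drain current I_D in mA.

I_D = 0.463 mA

With gate tied to drain, V_GS = V_DS ≥ V_GS − V_TN, so the device is in saturation.
KCL at the drain: ½ k_n (V_GS − V_TN)² = (V_DD − V_GS)/R.
Let x = V_GS − 0.959. Then 24.8 x² + x − 6.221 = 0, giving x = 0.481 V (positive root), so V_GS = 1.44 V.
I_D = (V_DD − V_GS)/R = (7.18 − 1.44) / 12.4 = 0.463 mA.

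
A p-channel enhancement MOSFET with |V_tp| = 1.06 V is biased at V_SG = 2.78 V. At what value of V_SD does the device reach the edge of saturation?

The boundary between triode and saturation is V_SD = V_SG − |V_tp| = V_ov.
V_ov = 2.78 − 1.06 = 1.72 V.

V_SD,sat = 1.72 V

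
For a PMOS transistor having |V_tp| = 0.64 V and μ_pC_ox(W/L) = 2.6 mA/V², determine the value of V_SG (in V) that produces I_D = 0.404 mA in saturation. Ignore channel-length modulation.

V_SG = 1.20 V

In saturation I_D = ½ k_p (V_SG − |V_tp|)², so V_SG − |V_tp| = √(2 I_D / k_p) = √(2 × 0.404 / 2.6) = 0.557 V.
V_SG = 0.64 + 0.557 = 1.2 V.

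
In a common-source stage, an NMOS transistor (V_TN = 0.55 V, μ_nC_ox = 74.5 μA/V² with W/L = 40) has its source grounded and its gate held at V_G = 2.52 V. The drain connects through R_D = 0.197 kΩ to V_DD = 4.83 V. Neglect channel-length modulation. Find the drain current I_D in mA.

I_D = 5.78 mA

V_GS = V_G = 2.52 V, so V_ov = 2.52 − 0.55 = 1.97 V.
k_n = μ_nC_ox · (W/L) = 2.98 mA/V².
Assume saturation: I_D = ½ k_n V_ov² = 0.5 × 2.98 × 1.97² = 5.78 mA, giving V_DS = V_DD − I_D R_D = 4.83 − 5.78 × 0.197 = 3.69 V.
V_DS = 3.69 V ≥ V_ov = 1.97 V, confirming saturation.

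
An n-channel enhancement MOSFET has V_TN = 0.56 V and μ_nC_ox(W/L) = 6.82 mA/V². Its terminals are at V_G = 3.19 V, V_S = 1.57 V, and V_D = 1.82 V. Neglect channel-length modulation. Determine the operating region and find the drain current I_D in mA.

V_GS = V_G − V_S = 3.19 − 1.57 = 1.62 V; V_DS = V_D − V_S = 1.82 − 1.57 = 0.25 V.
V_ov = V_GS − V_TN = 1.62 − 0.56 = 1.06 V.
Since V_DS = 0.25 V < V_ov = 1.06 V, the device is in the triode region.
I_D = k_n [V_ov · V_DS − ½ V_DS²] = 6.82 × [1.06 × 0.25 − 0.5 × 0.25²] = 1.59 mA.

Triode; I_D = 1.59 mA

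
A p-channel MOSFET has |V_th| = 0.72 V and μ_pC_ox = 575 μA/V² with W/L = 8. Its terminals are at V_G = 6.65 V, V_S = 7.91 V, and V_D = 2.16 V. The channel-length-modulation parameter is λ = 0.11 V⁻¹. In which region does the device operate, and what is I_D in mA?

V_SG = V_S − V_G = 7.91 − 6.65 = 1.26 V; V_SD = V_S − V_D = 7.91 − 2.16 = 5.75 V.
k_p = μ_pC_ox · (W/L) = 4.6 mA/V².
V_ov = V_SG − |V_th| = 1.26 − 0.72 = 0.54 V.
Since V_SD = 5.75 V ≥ V_ov = 0.54 V, the device is in saturation.
I_D = ½ k_p V_ov² (1 + λ V_SD) = 0.5 × 4.6 × 0.54² × (1 + 0.11 × 5.75) = 1.09 mA.

Saturation; I_D = 1.09 mA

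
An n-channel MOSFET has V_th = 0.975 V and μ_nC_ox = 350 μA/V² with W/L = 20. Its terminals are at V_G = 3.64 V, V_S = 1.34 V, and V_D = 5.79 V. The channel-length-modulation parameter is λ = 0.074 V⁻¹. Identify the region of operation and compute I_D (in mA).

V_GS = V_G − V_S = 3.64 − 1.34 = 2.3 V; V_DS = V_D − V_S = 5.79 − 1.34 = 4.45 V.
k_n = μ_nC_ox · (W/L) = 7 mA/V².
V_ov = V_GS − V_th = 2.3 − 0.975 = 1.32 V.
Since V_DS = 4.45 V ≥ V_ov = 1.32 V, the device is in saturation.
I_D = ½ k_n V_ov² (1 + λ V_DS) = 0.5 × 7 × 1.32² × (1 + 0.074 × 4.45) = 8.17 mA.

Saturation; I_D = 8.17 mA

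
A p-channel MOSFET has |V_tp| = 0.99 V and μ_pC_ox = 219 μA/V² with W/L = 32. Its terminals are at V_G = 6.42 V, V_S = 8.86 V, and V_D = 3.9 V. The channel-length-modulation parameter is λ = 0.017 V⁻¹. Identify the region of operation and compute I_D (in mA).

Saturation; I_D = 7.99 mA

V_SG = V_S − V_G = 8.86 − 6.42 = 2.44 V; V_SD = V_S − V_D = 8.86 − 3.9 = 4.96 V.
k_p = μ_pC_ox · (W/L) = 7.008 mA/V².
V_ov = V_SG − |V_tp| = 2.44 − 0.99 = 1.45 V.
Since V_SD = 4.96 V ≥ V_ov = 1.45 V, the device is in saturation.
I_D = ½ k_p V_ov² (1 + λ V_SD) = 0.5 × 7.008 × 1.45² × (1 + 0.017 × 4.96) = 7.99 mA.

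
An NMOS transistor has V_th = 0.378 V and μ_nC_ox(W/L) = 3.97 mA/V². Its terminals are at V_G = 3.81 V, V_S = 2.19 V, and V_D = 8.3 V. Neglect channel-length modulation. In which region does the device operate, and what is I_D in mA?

Saturation; I_D = 3.06 mA

V_GS = V_G − V_S = 3.81 − 2.19 = 1.62 V; V_DS = V_D − V_S = 8.3 − 2.19 = 6.11 V.
V_ov = V_GS − V_th = 1.62 − 0.378 = 1.24 V.
Since V_DS = 6.11 V ≥ V_ov = 1.24 V, the device is in saturation.
I_D = ½ k_n V_ov² = 0.5 × 3.97 × 1.24² = 3.06 mA.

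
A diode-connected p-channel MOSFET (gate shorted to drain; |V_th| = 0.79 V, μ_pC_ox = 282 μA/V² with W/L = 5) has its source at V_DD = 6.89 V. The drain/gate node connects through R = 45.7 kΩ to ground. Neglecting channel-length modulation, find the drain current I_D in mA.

With gate tied to drain, V_SG = V_SD ≥ V_SG − |V_th|, so the device is in saturation.
k_p = μ_pC_ox · (W/L) = 1.41 mA/V².
KCL at the drain: ½ k_p (V_SG − |V_th|)² = (V_DD − V_SG)/R.
Let x = V_SG − 0.79. Then 32.2 x² + x − 6.1 = 0, giving x = 0.42 V (positive root), so V_SG = 1.21 V.
I_D = (V_DD − V_SG)/R = (6.89 − 1.21) / 45.7 = 0.124 mA.

I_D = 0.124 mA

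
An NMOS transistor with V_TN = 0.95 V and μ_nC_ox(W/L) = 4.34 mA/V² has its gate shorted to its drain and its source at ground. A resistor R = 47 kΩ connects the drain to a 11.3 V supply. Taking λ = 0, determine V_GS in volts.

V_GS = 1.26 V

With gate tied to drain, V_GS = V_DS ≥ V_GS − V_TN, so the device is in saturation.
KCL at the drain: ½ k_n (V_GS − V_TN)² = (V_DD − V_GS)/R.
Let x = V_GS − 0.95. Then 102 x² + x − 10.35 = 0, giving x = 0.314 V (positive root), so V_GS = 1.26 V.
I_D = (V_DD − V_GS)/R = (11.3 − 1.26) / 47 = 0.214 mA.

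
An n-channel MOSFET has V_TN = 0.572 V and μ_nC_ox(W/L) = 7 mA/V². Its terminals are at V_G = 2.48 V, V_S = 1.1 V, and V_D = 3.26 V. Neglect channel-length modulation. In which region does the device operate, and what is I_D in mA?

Saturation; I_D = 2.29 mA

V_GS = V_G − V_S = 2.48 − 1.1 = 1.38 V; V_DS = V_D − V_S = 3.26 − 1.1 = 2.16 V.
V_ov = V_GS − V_TN = 1.38 − 0.572 = 0.808 V.
Since V_DS = 2.16 V ≥ V_ov = 0.808 V, the device is in saturation.
I_D = ½ k_n V_ov² = 0.5 × 7 × 0.808² = 2.29 mA.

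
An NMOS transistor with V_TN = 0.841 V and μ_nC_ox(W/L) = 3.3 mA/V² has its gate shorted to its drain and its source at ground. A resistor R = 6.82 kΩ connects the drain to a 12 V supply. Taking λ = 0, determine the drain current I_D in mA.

With gate tied to drain, V_GS = V_DS ≥ V_GS − V_TN, so the device is in saturation.
KCL at the drain: ½ k_n (V_GS − V_TN)² = (V_DD − V_GS)/R.
Let x = V_GS − 0.841. Then 11.3 x² + x − 11.16 = 0, giving x = 0.952 V (positive root), so V_GS = 1.79 V.
I_D = (V_DD − V_GS)/R = (12 − 1.79) / 6.82 = 1.5 mA.

I_D = 1.50 mA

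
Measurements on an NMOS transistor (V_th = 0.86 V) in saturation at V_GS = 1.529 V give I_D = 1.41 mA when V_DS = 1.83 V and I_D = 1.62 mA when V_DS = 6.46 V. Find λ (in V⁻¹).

λ = 0.0342 V⁻¹

With V_GS fixed, I_D ∝ (1 + λ V_DS) in saturation, so I_D2/I_D1 = (1 + λ V_DS2)/(1 + λ V_DS1).
1.62/1.41 = 1.149 = (1 + 6.46 λ)/(1 + 1.83 λ).
Solving: λ (I_D1 V_DS2 − I_D2 V_DS1) = I_D2 − I_D1, so λ = (1.62 − 1.41) / (1.41 × 6.46 − 1.62 × 1.83) = 0.21 / 6.14 = 0.0342 V⁻¹.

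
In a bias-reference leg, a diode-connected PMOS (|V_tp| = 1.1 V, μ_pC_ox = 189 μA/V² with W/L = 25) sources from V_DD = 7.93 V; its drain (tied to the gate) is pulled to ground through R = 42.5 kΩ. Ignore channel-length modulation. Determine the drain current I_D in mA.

With gate tied to drain, V_SG = V_SD ≥ V_SG − |V_tp|, so the device is in saturation.
k_p = μ_pC_ox · (W/L) = 4.725 mA/V².
KCL at the drain: ½ k_p (V_SG − |V_tp|)² = (V_DD − V_SG)/R.
Let x = V_SG − 1.1. Then 100 x² + x − 6.83 = 0, giving x = 0.256 V (positive root), so V_SG = 1.36 V.
I_D = (V_DD − V_SG)/R = (7.93 − 1.36) / 42.5 = 0.155 mA.

I_D = 0.155 mA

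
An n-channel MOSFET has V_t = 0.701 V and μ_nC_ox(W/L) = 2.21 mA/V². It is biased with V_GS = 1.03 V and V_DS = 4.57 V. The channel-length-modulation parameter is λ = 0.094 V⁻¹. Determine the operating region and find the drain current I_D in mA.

V_ov = V_GS − V_t = 1.03 − 0.701 = 0.329 V.
Since V_DS = 4.57 V ≥ V_ov = 0.329 V, the device is in saturation.
I_D = ½ k_n V_ov² (1 + λ V_DS) = 0.5 × 2.21 × 0.329² × (1 + 0.094 × 4.57) = 0.171 mA.

Saturation; I_D = 0.171 mA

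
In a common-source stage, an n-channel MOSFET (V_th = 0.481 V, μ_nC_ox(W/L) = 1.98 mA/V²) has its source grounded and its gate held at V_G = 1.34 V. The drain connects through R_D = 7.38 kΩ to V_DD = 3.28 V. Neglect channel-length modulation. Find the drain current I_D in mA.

V_GS = V_G = 1.34 V, so V_ov = 1.34 − 0.481 = 0.859 V.
Assume saturation: I_D = ½ k_n V_ov² = 0.5 × 1.98 × 0.859² = 0.731 mA, giving V_DS = V_DD − I_D R_D = 3.28 − 0.731 × 7.38 = -2.11 V.
But -2.11 V < V_ov = 0.859 V, so the device is actually in triode.
In triode I_D = k_n[V_ov V_DS − ½ V_DS²] and I_D = (V_DD − V_DS)/R_D. Equating: 7.31 V_DS² − 13.55 V_DS + 3.28 = 0, giving V_DS = 0.286 V (the root below V_ov).
I_D = (3.28 − 0.286) / 7.38 = 0.406 mA.

I_D = 0.406 mA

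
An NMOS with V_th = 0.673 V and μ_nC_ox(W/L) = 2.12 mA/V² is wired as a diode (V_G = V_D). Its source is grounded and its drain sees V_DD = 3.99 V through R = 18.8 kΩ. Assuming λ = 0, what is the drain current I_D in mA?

I_D = 0.156 mA

With gate tied to drain, V_GS = V_DS ≥ V_GS − V_th, so the device is in saturation.
KCL at the drain: ½ k_n (V_GS − V_th)² = (V_DD − V_GS)/R.
Let x = V_GS − 0.673. Then 19.9 x² + x − 3.317 = 0, giving x = 0.384 V (positive root), so V_GS = 1.06 V.
I_D = (V_DD − V_GS)/R = (3.99 − 1.06) / 18.8 = 0.156 mA.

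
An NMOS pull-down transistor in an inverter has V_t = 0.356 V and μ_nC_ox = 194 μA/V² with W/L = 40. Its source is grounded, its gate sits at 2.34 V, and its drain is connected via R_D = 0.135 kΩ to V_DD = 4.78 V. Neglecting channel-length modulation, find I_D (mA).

V_GS = V_G = 2.34 V, so V_ov = 2.34 − 0.356 = 1.98 V.
k_n = μ_nC_ox · (W/L) = 7.76 mA/V².
Assume saturation: I_D = ½ k_n V_ov² = 0.5 × 7.76 × 1.98² = 15.3 mA, giving V_DS = V_DD − I_D R_D = 4.78 − 15.3 × 0.135 = 2.72 V.
V_DS = 2.72 V ≥ V_ov = 1.98 V, confirming saturation.

I_D = 15.3 mA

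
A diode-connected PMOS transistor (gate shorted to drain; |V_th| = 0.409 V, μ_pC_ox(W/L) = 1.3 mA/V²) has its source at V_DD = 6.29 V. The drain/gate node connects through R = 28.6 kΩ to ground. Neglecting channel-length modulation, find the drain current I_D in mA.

I_D = 0.187 mA

With gate tied to drain, V_SG = V_SD ≥ V_SG − |V_th|, so the device is in saturation.
KCL at the drain: ½ k_p (V_SG − |V_th|)² = (V_DD − V_SG)/R.
Let x = V_SG − 0.409. Then 18.6 x² + x − 5.881 = 0, giving x = 0.536 V (positive root), so V_SG = 0.945 V.
I_D = (V_DD − V_SG)/R = (6.29 − 0.945) / 28.6 = 0.187 mA.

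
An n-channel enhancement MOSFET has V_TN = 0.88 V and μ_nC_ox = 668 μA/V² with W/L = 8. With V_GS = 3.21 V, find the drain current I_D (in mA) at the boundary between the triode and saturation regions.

I_D = 14.5 mA

At the boundary V_DS = V_ov = V_GS − V_TN = 3.21 − 0.88 = 2.33 V.
k_n = μ_nC_ox · (W/L) = 5.344 mA/V².
I_D = ½ k_n V_ov² = 0.5 × 5.344 × 2.33² = 14.5 mA.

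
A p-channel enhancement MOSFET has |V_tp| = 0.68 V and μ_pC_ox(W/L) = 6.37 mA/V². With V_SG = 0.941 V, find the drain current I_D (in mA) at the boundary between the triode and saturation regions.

At the boundary V_SD = V_ov = V_SG − |V_tp| = 0.941 − 0.68 = 0.261 V.
I_D = ½ k_p V_ov² = 0.5 × 6.37 × 0.261² = 0.217 mA.

I_D = 0.217 mA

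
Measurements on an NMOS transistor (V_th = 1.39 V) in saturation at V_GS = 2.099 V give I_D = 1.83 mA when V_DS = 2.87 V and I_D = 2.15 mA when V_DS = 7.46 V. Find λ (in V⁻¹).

With V_GS fixed, I_D ∝ (1 + λ V_DS) in saturation, so I_D2/I_D1 = (1 + λ V_DS2)/(1 + λ V_DS1).
2.15/1.83 = 1.175 = (1 + 7.46 λ)/(1 + 2.87 λ).
Solving: λ (I_D1 V_DS2 − I_D2 V_DS1) = I_D2 − I_D1, so λ = (2.15 − 1.83) / (1.83 × 7.46 − 2.15 × 2.87) = 0.32 / 7.48 = 0.0428 V⁻¹.

λ = 0.0428 V⁻¹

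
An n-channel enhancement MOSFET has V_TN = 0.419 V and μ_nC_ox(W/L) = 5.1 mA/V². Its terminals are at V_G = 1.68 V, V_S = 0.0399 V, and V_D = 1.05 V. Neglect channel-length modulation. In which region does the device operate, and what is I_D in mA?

Triode; I_D = 3.69 mA

V_GS = V_G − V_S = 1.68 − 0.0399 = 1.64 V; V_DS = V_D − V_S = 1.05 − 0.0399 = 1.01 V.
V_ov = V_GS − V_TN = 1.64 − 0.419 = 1.22 V.
Since V_DS = 1.01 V < V_ov = 1.22 V, the device is in the triode region.
I_D = k_n [V_ov · V_DS − ½ V_DS²] = 5.1 × [1.22 × 1.01 − 0.5 × 1.01²] = 3.69 mA.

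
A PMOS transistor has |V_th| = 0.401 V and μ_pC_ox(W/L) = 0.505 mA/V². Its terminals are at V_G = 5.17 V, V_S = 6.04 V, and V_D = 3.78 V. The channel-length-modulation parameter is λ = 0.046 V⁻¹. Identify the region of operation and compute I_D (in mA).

Saturation; I_D = 0.0613 mA

V_SG = V_S − V_G = 6.04 − 5.17 = 0.87 V; V_SD = V_S − V_D = 6.04 − 3.78 = 2.26 V.
V_ov = V_SG − |V_th| = 0.87 − 0.401 = 0.469 V.
Since V_SD = 2.26 V ≥ V_ov = 0.469 V, the device is in saturation.
I_D = ½ k_p V_ov² (1 + λ V_SD) = 0.5 × 0.505 × 0.469² × (1 + 0.046 × 2.26) = 0.0613 mA.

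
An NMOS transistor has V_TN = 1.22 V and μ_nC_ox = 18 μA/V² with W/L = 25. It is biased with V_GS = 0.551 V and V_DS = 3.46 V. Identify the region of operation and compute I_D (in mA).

Cutoff; I_D = 0 mA

V_GS = 0.551 V < V_TN = 1.22 V, so the transistor is in cutoff.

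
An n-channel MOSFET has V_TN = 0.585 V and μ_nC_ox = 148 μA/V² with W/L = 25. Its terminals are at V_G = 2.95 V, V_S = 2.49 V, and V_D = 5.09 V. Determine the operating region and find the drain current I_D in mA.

Cutoff; I_D = 0 mA

V_GS = V_G − V_S = 2.95 − 2.49 = 0.46 V; V_DS = V_D − V_S = 5.09 − 2.49 = 2.6 V.
V_GS = 0.46 V < V_TN = 0.585 V, so the transistor is in cutoff.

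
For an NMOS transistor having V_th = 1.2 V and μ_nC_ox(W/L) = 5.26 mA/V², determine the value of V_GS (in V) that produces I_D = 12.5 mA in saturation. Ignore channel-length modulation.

In saturation I_D = ½ k_n (V_GS − V_th)², so V_GS − V_th = √(2 I_D / k_n) = √(2 × 12.5 / 5.26) = 2.18 V.
V_GS = 1.2 + 2.18 = 3.38 V.

V_GS = 3.38 V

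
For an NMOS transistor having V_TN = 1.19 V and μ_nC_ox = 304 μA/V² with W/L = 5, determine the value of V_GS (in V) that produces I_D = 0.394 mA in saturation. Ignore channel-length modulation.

k_n = μ_nC_ox · (W/L) = 1.52 mA/V².
In saturation I_D = ½ k_n (V_GS − V_TN)², so V_GS − V_TN = √(2 I_D / k_n) = √(2 × 0.394 / 1.52) = 0.72 V.
V_GS = 1.19 + 0.72 = 1.91 V.

V_GS = 1.91 V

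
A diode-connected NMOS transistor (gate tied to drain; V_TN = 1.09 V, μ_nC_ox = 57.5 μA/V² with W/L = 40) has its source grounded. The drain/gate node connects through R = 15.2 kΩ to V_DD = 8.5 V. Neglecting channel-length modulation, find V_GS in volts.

V_GS = 1.71 V

With gate tied to drain, V_GS = V_DS ≥ V_GS − V_TN, so the device is in saturation.
k_n = μ_nC_ox · (W/L) = 2.3 mA/V².
KCL at the drain: ½ k_n (V_GS − V_TN)² = (V_DD − V_GS)/R.
Let x = V_GS − 1.09. Then 17.5 x² + x − 7.41 = 0, giving x = 0.623 V (positive root), so V_GS = 1.71 V.
I_D = (V_DD − V_GS)/R = (8.5 − 1.71) / 15.2 = 0.447 mA.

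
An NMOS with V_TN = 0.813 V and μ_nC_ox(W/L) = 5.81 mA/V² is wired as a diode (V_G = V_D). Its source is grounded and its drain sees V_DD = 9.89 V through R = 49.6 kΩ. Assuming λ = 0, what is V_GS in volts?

With gate tied to drain, V_GS = V_DS ≥ V_GS − V_TN, so the device is in saturation.
KCL at the drain: ½ k_n (V_GS − V_TN)² = (V_DD − V_GS)/R.
Let x = V_GS − 0.813. Then 144 x² + x − 9.077 = 0, giving x = 0.248 V (positive root), so V_GS = 1.06 V.
I_D = (V_DD − V_GS)/R = (9.89 − 1.06) / 49.6 = 0.178 mA.

V_GS = 1.06 V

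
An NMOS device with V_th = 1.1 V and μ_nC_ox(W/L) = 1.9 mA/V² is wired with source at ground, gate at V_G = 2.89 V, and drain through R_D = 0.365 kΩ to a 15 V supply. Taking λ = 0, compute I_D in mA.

I_D = 3.04 mA

V_GS = V_G = 2.89 V, so V_ov = 2.89 − 1.1 = 1.79 V.
Assume saturation: I_D = ½ k_n V_ov² = 0.5 × 1.9 × 1.79² = 3.04 mA, giving V_DS = V_DD − I_D R_D = 15 − 3.04 × 0.365 = 13.9 V.
V_DS = 13.9 V ≥ V_ov = 1.79 V, confirming saturation.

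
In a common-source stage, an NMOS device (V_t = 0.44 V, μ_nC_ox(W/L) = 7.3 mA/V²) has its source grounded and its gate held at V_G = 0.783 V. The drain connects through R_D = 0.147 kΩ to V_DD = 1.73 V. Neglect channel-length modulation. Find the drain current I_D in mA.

I_D = 0.429 mA

V_GS = V_G = 0.783 V, so V_ov = 0.783 − 0.44 = 0.343 V.
Assume saturation: I_D = ½ k_n V_ov² = 0.5 × 7.3 × 0.343² = 0.429 mA, giving V_DS = V_DD − I_D R_D = 1.73 − 0.429 × 0.147 = 1.67 V.
V_DS = 1.67 V ≥ V_ov = 0.343 V, confirming saturation.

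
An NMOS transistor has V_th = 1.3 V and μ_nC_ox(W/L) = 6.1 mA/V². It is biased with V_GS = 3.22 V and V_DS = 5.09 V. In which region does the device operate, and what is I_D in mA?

Saturation; I_D = 11.2 mA

V_ov = V_GS − V_th = 3.22 − 1.3 = 1.92 V.
Since V_DS = 5.09 V ≥ V_ov = 1.92 V, the device is in saturation.
I_D = ½ k_n V_ov² = 0.5 × 6.1 × 1.92² = 11.2 mA.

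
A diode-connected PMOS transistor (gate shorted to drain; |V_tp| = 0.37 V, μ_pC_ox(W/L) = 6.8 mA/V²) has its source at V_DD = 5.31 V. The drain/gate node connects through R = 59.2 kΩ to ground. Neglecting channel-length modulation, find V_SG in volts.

V_SG = 0.524 V

With gate tied to drain, V_SG = V_SD ≥ V_SG − |V_tp|, so the device is in saturation.
KCL at the drain: ½ k_p (V_SG − |V_tp|)² = (V_DD − V_SG)/R.
Let x = V_SG − 0.37. Then 201 x² + x − 4.94 = 0, giving x = 0.154 V (positive root), so V_SG = 0.524 V.
I_D = (V_DD − V_SG)/R = (5.31 − 0.524) / 59.2 = 0.0808 mA.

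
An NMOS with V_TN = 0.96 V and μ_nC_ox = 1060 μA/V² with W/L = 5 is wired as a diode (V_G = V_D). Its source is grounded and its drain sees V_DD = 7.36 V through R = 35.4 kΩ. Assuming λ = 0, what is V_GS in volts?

V_GS = 1.22 V

With gate tied to drain, V_GS = V_DS ≥ V_GS − V_TN, so the device is in saturation.
k_n = μ_nC_ox · (W/L) = 5.3 mA/V².
KCL at the drain: ½ k_n (V_GS − V_TN)² = (V_DD − V_GS)/R.
Let x = V_GS − 0.96. Then 93.8 x² + x − 6.4 = 0, giving x = 0.256 V (positive root), so V_GS = 1.22 V.
I_D = (V_DD − V_GS)/R = (7.36 − 1.22) / 35.4 = 0.174 mA.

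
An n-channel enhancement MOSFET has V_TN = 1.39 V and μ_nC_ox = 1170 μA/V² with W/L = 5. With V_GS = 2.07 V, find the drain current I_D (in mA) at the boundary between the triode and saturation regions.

At the boundary V_DS = V_ov = V_GS − V_TN = 2.07 − 1.39 = 0.68 V.
k_n = μ_nC_ox · (W/L) = 5.85 mA/V².
I_D = ½ k_n V_ov² = 0.5 × 5.85 × 0.68² = 1.35 mA.

I_D = 1.35 mA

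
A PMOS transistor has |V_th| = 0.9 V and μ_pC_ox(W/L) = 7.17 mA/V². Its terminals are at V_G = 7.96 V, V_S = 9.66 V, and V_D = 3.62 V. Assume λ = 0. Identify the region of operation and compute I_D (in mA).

Saturation; I_D = 2.29 mA

V_SG = V_S − V_G = 9.66 − 7.96 = 1.7 V; V_SD = V_S − V_D = 9.66 − 3.62 = 6.04 V.
V_ov = V_SG − |V_th| = 1.7 − 0.9 = 0.8 V.
Since V_SD = 6.04 V ≥ V_ov = 0.8 V, the device is in saturation.
I_D = ½ k_p V_ov² = 0.5 × 7.17 × 0.8² = 2.29 mA.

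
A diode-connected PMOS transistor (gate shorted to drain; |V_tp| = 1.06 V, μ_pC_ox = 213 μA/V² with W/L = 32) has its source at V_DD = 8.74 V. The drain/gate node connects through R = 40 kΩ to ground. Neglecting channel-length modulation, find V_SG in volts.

V_SG = 1.29 V

With gate tied to drain, V_SG = V_SD ≥ V_SG − |V_tp|, so the device is in saturation.
k_p = μ_pC_ox · (W/L) = 6.816 mA/V².
KCL at the drain: ½ k_p (V_SG − |V_tp|)² = (V_DD − V_SG)/R.
Let x = V_SG − 1.06. Then 136 x² + x − 7.68 = 0, giving x = 0.234 V (positive root), so V_SG = 1.29 V.
I_D = (V_DD − V_SG)/R = (8.74 − 1.29) / 40 = 0.186 mA.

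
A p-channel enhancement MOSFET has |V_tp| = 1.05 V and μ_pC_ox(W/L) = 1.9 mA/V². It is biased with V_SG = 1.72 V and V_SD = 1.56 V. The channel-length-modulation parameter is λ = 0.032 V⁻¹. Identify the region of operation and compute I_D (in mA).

Saturation; I_D = 0.448 mA

V_ov = V_SG − |V_tp| = 1.72 − 1.05 = 0.67 V.
Since V_SD = 1.56 V ≥ V_ov = 0.67 V, the device is in saturation.
I_D = ½ k_p V_ov² (1 + λ V_SD) = 0.5 × 1.9 × 0.67² × (1 + 0.032 × 1.56) = 0.448 mA.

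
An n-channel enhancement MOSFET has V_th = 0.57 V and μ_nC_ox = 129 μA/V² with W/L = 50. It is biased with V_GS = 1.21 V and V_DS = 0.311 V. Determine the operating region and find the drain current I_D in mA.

k_n = μ_nC_ox · (W/L) = 6.45 mA/V².
V_ov = V_GS − V_th = 1.21 − 0.57 = 0.64 V.
Since V_DS = 0.311 V < V_ov = 0.64 V, the device is in the triode region.
I_D = k_n [V_ov · V_DS − ½ V_DS²] = 6.45 × [0.64 × 0.311 − 0.5 × 0.311²] = 0.972 mA.

Triode; I_D = 0.972 mA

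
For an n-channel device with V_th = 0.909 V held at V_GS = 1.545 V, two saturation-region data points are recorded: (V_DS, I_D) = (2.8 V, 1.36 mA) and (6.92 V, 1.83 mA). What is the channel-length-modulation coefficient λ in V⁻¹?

With V_GS fixed, I_D ∝ (1 + λ V_DS) in saturation, so I_D2/I_D1 = (1 + λ V_DS2)/(1 + λ V_DS1).
1.83/1.36 = 1.346 = (1 + 6.92 λ)/(1 + 2.8 λ).
Solving: λ (I_D1 V_DS2 − I_D2 V_DS1) = I_D2 − I_D1, so λ = (1.83 − 1.36) / (1.36 × 6.92 − 1.83 × 2.8) = 0.47 / 4.29 = 0.11 V⁻¹.

λ = 0.110 V⁻¹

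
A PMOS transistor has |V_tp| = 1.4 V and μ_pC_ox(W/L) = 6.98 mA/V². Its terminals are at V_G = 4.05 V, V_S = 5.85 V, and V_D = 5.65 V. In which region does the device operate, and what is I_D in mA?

Triode; I_D = 0.419 mA

V_SG = V_S − V_G = 5.85 − 4.05 = 1.8 V; V_SD = V_S − V_D = 5.85 − 5.65 = 0.2 V.
V_ov = V_SG − |V_tp| = 1.8 − 1.4 = 0.4 V.
Since V_SD = 0.2 V < V_ov = 0.4 V, the device is in the triode region.
I_D = k_p [V_ov · V_SD − ½ V_SD²] = 6.98 × [0.4 × 0.2 − 0.5 × 0.2²] = 0.419 mA.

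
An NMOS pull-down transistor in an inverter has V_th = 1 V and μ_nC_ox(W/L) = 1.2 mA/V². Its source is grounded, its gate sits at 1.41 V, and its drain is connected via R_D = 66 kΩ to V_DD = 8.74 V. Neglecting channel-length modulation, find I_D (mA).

V_GS = V_G = 1.41 V, so V_ov = 1.41 − 1 = 0.41 V.
Assume saturation: I_D = ½ k_n V_ov² = 0.5 × 1.2 × 0.41² = 0.101 mA, giving V_DS = V_DD − I_D R_D = 8.74 − 0.101 × 66 = 2.08 V.
V_DS = 2.08 V ≥ V_ov = 0.41 V, confirming saturation.

I_D = 0.101 mA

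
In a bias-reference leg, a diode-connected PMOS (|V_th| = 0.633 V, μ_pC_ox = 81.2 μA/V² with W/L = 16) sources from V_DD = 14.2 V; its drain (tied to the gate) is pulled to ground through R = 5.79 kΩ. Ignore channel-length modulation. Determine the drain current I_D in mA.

I_D = 2.04 mA

With gate tied to drain, V_SG = V_SD ≥ V_SG − |V_th|, so the device is in saturation.
k_p = μ_pC_ox · (W/L) = 1.299 mA/V².
KCL at the drain: ½ k_p (V_SG − |V_th|)² = (V_DD − V_SG)/R.
Let x = V_SG − 0.633. Then 3.76 x² + x − 13.57 = 0, giving x = 1.77 V (positive root), so V_SG = 2.4 V.
I_D = (V_DD − V_SG)/R = (14.2 − 2.4) / 5.79 = 2.04 mA.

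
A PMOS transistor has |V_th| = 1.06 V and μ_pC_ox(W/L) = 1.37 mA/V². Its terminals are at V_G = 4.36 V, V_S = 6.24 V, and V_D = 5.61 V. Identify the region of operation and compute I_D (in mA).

V_SG = V_S − V_G = 6.24 − 4.36 = 1.88 V; V_SD = V_S − V_D = 6.24 − 5.61 = 0.63 V.
V_ov = V_SG − |V_th| = 1.88 − 1.06 = 0.82 V.
Since V_SD = 0.63 V < V_ov = 0.82 V, the device is in the triode region.
I_D = k_p [V_ov · V_SD − ½ V_SD²] = 1.37 × [0.82 × 0.63 − 0.5 × 0.63²] = 0.436 mA.

Triode; I_D = 0.436 mA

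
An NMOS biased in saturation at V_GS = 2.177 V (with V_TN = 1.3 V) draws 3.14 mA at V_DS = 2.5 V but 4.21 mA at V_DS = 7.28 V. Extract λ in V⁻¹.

λ = 0.0868 V⁻¹

With V_GS fixed, I_D ∝ (1 + λ V_DS) in saturation, so I_D2/I_D1 = (1 + λ V_DS2)/(1 + λ V_DS1).
4.21/3.14 = 1.341 = (1 + 7.28 λ)/(1 + 2.5 λ).
Solving: λ (I_D1 V_DS2 − I_D2 V_DS1) = I_D2 − I_D1, so λ = (4.21 − 3.14) / (3.14 × 7.28 − 4.21 × 2.5) = 1.07 / 12.3 = 0.0868 V⁻¹.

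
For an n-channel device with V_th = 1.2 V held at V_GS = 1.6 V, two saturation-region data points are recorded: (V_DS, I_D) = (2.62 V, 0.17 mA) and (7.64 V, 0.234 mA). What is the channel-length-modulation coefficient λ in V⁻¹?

λ = 0.0933 V⁻¹

With V_GS fixed, I_D ∝ (1 + λ V_DS) in saturation, so I_D2/I_D1 = (1 + λ V_DS2)/(1 + λ V_DS1).
0.234/0.17 = 1.376 = (1 + 7.64 λ)/(1 + 2.62 λ).
Solving: λ (I_D1 V_DS2 − I_D2 V_DS1) = I_D2 − I_D1, so λ = (0.234 − 0.17) / (0.17 × 7.64 − 0.234 × 2.62) = 0.064 / 0.686 = 0.0933 V⁻¹.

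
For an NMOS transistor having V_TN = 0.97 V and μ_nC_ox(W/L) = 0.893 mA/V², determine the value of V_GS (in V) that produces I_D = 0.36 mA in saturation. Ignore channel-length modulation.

V_GS = 1.87 V

In saturation I_D = ½ k_n (V_GS − V_TN)², so V_GS − V_TN = √(2 I_D / k_n) = √(2 × 0.36 / 0.893) = 0.898 V.
V_GS = 0.97 + 0.898 = 1.87 V.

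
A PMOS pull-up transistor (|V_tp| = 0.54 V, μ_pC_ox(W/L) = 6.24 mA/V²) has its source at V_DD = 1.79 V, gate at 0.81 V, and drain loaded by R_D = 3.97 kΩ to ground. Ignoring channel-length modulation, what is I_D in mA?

I_D = 0.404 mA

V_SG = V_DD − V_G = 1.79 − 0.81 = 0.98 V, so V_ov = 0.98 − 0.54 = 0.44 V.
Assume saturation: I_D = ½ k_p V_ov² = 0.5 × 6.24 × 0.44² = 0.604 mA, giving V_SD = V_DD − I_D R_D = 1.79 − 0.604 × 3.97 = -0.608 V.
But -0.608 V < V_ov = 0.44 V, so the device is actually in triode.
In triode I_D = k_p[V_ov V_SD − ½ V_SD²] and I_D = (V_DD − V_SD)/R_D. Equating: 12.4 V_SD² − 11.9 V_SD + 1.79 = 0, giving V_SD = 0.187 V (the root below V_ov).
I_D = (1.79 − 0.187) / 3.97 = 0.404 mA.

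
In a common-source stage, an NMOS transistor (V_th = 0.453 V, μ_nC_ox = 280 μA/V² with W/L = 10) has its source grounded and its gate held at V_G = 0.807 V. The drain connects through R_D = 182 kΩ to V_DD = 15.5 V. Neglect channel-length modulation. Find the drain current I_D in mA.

I_D = 0.0846 mA

V_GS = V_G = 0.807 V, so V_ov = 0.807 − 0.453 = 0.354 V.
k_n = μ_nC_ox · (W/L) = 2.8 mA/V².
Assume saturation: I_D = ½ k_n V_ov² = 0.5 × 2.8 × 0.354² = 0.175 mA, giving V_DS = V_DD − I_D R_D = 15.5 − 0.175 × 182 = -16.4 V.
But -16.4 V < V_ov = 0.354 V, so the device is actually in triode.
In triode I_D = k_n[V_ov V_DS − ½ V_DS²] and I_D = (V_DD − V_DS)/R_D. Equating: 255 V_DS² − 181.4 V_DS + 15.5 = 0, giving V_DS = 0.0993 V (the root below V_ov).
I_D = (15.5 − 0.0993) / 182 = 0.0846 mA.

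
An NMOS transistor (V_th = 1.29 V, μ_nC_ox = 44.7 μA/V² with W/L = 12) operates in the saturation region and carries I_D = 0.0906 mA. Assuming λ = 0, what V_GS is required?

V_GS = 1.87 V

k_n = μ_nC_ox · (W/L) = 0.5364 mA/V².
In saturation I_D = ½ k_n (V_GS − V_th)², so V_GS − V_th = √(2 I_D / k_n) = √(2 × 0.0906 / 0.5364) = 0.581 V.
V_GS = 1.29 + 0.581 = 1.87 V.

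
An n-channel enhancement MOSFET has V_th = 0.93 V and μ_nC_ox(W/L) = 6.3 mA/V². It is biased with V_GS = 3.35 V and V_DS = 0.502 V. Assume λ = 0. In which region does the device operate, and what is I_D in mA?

V_ov = V_GS − V_th = 3.35 − 0.93 = 2.42 V.
Since V_DS = 0.502 V < V_ov = 2.42 V, the device is in the triode region.
I_D = k_n [V_ov · V_DS − ½ V_DS²] = 6.3 × [2.42 × 0.502 − 0.5 × 0.502²] = 6.86 mA.

Triode; I_D = 6.86 mA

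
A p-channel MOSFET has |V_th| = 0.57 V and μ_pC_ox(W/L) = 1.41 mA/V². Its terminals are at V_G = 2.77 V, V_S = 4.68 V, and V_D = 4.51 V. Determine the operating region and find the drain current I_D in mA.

Triode; I_D = 0.301 mA

V_SG = V_S − V_G = 4.68 − 2.77 = 1.91 V; V_SD = V_S − V_D = 4.68 − 4.51 = 0.17 V.
V_ov = V_SG − |V_th| = 1.91 − 0.57 = 1.34 V.
Since V_SD = 0.17 V < V_ov = 1.34 V, the device is in the triode region.
I_D = k_p [V_ov · V_SD − ½ V_SD²] = 1.41 × [1.34 × 0.17 − 0.5 × 0.17²] = 0.301 mA.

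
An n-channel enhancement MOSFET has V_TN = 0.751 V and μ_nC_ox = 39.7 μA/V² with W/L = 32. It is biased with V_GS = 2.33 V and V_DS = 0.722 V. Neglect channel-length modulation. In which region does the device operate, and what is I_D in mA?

k_n = μ_nC_ox · (W/L) = 1.27 mA/V².
V_ov = V_GS − V_TN = 2.33 − 0.751 = 1.58 V.
Since V_DS = 0.722 V < V_ov = 1.58 V, the device is in the triode region.
I_D = k_n [V_ov · V_DS − ½ V_DS²] = 1.27 × [1.58 × 0.722 − 0.5 × 0.722²] = 1.12 mA.

Triode; I_D = 1.12 mA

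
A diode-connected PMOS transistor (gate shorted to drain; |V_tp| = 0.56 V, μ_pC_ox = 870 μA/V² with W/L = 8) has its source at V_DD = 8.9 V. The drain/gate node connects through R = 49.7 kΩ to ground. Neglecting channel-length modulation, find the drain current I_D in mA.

With gate tied to drain, V_SG = V_SD ≥ V_SG − |V_tp|, so the device is in saturation.
k_p = μ_pC_ox · (W/L) = 6.96 mA/V².
KCL at the drain: ½ k_p (V_SG − |V_tp|)² = (V_DD − V_SG)/R.
Let x = V_SG − 0.56. Then 173 x² + x − 8.34 = 0, giving x = 0.217 V (positive root), so V_SG = 0.777 V.
I_D = (V_DD − V_SG)/R = (8.9 − 0.777) / 49.7 = 0.163 mA.

I_D = 0.163 mA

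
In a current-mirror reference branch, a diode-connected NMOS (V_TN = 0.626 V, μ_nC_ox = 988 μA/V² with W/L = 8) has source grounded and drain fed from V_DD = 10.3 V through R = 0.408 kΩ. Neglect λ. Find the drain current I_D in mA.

With gate tied to drain, V_GS = V_DS ≥ V_GS − V_TN, so the device is in saturation.
k_n = μ_nC_ox · (W/L) = 7.904 mA/V².
KCL at the drain: ½ k_n (V_GS − V_TN)² = (V_DD − V_GS)/R.
Let x = V_GS − 0.626. Then 1.61 x² + x − 9.674 = 0, giving x = 2.16 V (positive root), so V_GS = 2.78 V.
I_D = (V_DD − V_GS)/R = (10.3 − 2.78) / 0.408 = 18.4 mA.

I_D = 18.4 mA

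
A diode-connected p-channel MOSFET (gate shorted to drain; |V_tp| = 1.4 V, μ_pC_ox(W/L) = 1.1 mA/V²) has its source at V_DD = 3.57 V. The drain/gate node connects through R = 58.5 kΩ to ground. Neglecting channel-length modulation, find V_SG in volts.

With gate tied to drain, V_SG = V_SD ≥ V_SG − |V_tp|, so the device is in saturation.
KCL at the drain: ½ k_p (V_SG − |V_tp|)² = (V_DD − V_SG)/R.
Let x = V_SG − 1.4. Then 32.2 x² + x − 2.17 = 0, giving x = 0.245 V (positive root), so V_SG = 1.64 V.
I_D = (V_DD − V_SG)/R = (3.57 − 1.64) / 58.5 = 0.0329 mA.

V_SG = 1.64 V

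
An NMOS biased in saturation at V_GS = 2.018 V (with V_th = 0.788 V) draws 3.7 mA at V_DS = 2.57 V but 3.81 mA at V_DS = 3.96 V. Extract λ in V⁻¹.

With V_GS fixed, I_D ∝ (1 + λ V_DS) in saturation, so I_D2/I_D1 = (1 + λ V_DS2)/(1 + λ V_DS1).
3.81/3.7 = 1.03 = (1 + 3.96 λ)/(1 + 2.57 λ).
Solving: λ (I_D1 V_DS2 − I_D2 V_DS1) = I_D2 − I_D1, so λ = (3.81 − 3.7) / (3.7 × 3.96 − 3.81 × 2.57) = 0.11 / 4.86 = 0.0226 V⁻¹.

λ = 0.0226 V⁻¹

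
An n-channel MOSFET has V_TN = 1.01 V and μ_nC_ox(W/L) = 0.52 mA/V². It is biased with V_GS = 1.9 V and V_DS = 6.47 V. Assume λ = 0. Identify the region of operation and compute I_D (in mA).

Saturation; I_D = 0.206 mA

V_ov = V_GS − V_TN = 1.9 − 1.01 = 0.89 V.
Since V_DS = 6.47 V ≥ V_ov = 0.89 V, the device is in saturation.
I_D = ½ k_n V_ov² = 0.5 × 0.52 × 0.89² = 0.206 mA.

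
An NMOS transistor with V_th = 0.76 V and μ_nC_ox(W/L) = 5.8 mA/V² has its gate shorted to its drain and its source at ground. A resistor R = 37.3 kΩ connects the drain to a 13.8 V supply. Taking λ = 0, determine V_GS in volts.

With gate tied to drain, V_GS = V_DS ≥ V_GS − V_th, so the device is in saturation.
KCL at the drain: ½ k_n (V_GS − V_th)² = (V_DD − V_GS)/R.
Let x = V_GS − 0.76. Then 108 x² + x − 13.04 = 0, giving x = 0.343 V (positive root), so V_GS = 1.1 V.
I_D = (V_DD − V_GS)/R = (13.8 − 1.1) / 37.3 = 0.34 mA.

V_GS = 1.10 V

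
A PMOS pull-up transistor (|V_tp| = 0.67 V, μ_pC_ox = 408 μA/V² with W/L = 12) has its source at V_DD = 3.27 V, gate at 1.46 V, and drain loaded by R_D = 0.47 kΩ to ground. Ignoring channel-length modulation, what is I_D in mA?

V_SG = V_DD − V_G = 3.27 − 1.46 = 1.81 V, so V_ov = 1.81 − 0.67 = 1.14 V.
k_p = μ_pC_ox · (W/L) = 4.896 mA/V².
Assume saturation: I_D = ½ k_p V_ov² = 0.5 × 4.896 × 1.14² = 3.18 mA, giving V_SD = V_DD − I_D R_D = 3.27 − 3.18 × 0.47 = 1.77 V.
V_SD = 1.77 V ≥ V_ov = 1.14 V, confirming saturation.

I_D = 3.18 mA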